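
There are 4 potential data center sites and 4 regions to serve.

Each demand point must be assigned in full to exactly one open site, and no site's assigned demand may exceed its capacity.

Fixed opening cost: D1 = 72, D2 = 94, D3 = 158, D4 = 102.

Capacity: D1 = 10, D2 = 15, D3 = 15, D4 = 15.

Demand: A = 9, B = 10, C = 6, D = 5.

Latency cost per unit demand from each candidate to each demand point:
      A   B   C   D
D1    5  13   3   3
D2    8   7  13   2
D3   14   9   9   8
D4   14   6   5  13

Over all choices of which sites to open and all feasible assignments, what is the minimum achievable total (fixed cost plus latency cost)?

423

Open {D1, D2, D4}; cheapest assignment that respects the capacities:
  D1 (cap 10, load 9): A — cost 9×5 = 45
  D2 (cap 15, load 15): B, D — cost 10×7 + 5×2 = 80
  D4 (cap 15, load 6): C — cost 6×5 = 30
  Shipping 155, fixed 268 → total 423.
  Any other capacity-feasible assignment to {D1, D2, D4} ships for at least 155.
Compare {D2, D4}: its best feasible assignment gives total 432.
Compare {D1, D2, D3}: its best feasible assignment gives total 503.
Every other set of open sites that can feasibly serve all demand totals ≥ 432 even under its best assignment. Minimum: 423.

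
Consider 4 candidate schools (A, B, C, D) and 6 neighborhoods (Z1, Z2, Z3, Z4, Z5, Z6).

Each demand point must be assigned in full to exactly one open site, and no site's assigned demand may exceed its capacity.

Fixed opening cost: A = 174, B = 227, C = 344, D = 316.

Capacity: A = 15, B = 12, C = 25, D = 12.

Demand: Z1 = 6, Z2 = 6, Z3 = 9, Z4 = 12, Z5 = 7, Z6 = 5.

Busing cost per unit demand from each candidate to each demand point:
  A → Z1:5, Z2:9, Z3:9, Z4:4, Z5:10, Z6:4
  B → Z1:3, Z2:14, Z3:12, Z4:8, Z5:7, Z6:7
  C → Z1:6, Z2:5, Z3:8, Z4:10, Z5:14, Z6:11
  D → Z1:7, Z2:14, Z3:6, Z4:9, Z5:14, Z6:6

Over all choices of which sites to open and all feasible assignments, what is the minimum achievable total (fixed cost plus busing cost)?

Open {A, B, C}; cheapest assignment that respects the capacities:
  A (cap 15, load 12): Z4 — cost 12×4 = 48
  B (cap 12, load 12): Z5, Z6 — cost 7×7 + 5×7 = 84
  C (cap 25, load 21): Z1, Z2, Z3 — cost 6×6 + 6×5 + 9×8 = 138
  Shipping 270, fixed 745 → total 1015.
  Any other capacity-feasible assignment to {A, B, C} ships for at least 270.
Compare {A, C, D}: its best feasible assignment gives total 1148.
Compare {B, C, D}: its best feasible assignment gives total 1211.
Every other set of open sites that can feasibly serve all demand totals ≥ 1148 even under its best assignment. Minimum: 1015.

1015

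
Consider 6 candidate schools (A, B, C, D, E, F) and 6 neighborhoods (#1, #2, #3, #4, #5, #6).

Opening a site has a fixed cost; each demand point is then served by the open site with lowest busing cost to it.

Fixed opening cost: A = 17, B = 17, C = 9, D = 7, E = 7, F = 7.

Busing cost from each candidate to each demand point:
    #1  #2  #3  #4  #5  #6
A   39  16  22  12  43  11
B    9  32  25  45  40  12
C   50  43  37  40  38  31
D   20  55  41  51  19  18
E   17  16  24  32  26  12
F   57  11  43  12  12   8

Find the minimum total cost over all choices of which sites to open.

Open {E, F}: assign each demand point to its cheapest open site.
  #1→E 17, #2→F 11, #3→E 24, #4→F 12, #5→F 12, #6→F 8
  busing cost 84, fixed 14 → total 98.
Compare {B, F}: busing cost 77 + fixed 24 = 101.
Compare {D, E, F}: busing cost 84 + fixed 21 = 105.
Compare {B, E, F}: busing cost 76 + fixed 31 = 107.
All other subsets cost ≥ 101. Minimum total cost: 98.

98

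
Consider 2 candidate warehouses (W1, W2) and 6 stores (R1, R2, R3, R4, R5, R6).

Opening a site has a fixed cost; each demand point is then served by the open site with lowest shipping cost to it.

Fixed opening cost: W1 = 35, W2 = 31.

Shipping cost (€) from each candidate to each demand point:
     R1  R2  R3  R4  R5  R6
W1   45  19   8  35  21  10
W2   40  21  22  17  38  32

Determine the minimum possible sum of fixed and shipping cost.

173

Open {W1}: assign each demand point to its cheapest open site.
  R1→W1 45, R2→W1 19, R3→W1 8, R4→W1 35, R5→W1 21, R6→W1 10
  shipping cost 138, fixed 35 → total 173.
Compare {W1, W2}: shipping cost 115 + fixed 66 = 181.
Compare {W2}: shipping cost 170 + fixed 31 = 201.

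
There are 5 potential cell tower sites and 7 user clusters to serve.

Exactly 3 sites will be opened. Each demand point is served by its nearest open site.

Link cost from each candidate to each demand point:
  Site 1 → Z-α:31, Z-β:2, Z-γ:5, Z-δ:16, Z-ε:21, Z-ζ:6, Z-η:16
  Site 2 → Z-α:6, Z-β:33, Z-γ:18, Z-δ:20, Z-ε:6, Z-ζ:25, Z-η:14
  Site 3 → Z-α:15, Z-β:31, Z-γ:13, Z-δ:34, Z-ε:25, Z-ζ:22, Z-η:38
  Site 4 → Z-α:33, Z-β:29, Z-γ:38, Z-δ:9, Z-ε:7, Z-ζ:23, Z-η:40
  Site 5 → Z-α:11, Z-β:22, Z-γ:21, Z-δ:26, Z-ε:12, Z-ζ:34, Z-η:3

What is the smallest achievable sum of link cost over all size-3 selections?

43

Open {Site 1, Site 4, Site 5}.
  Z-α→Site 5 11, Z-β→Site 1 2, Z-γ→Site 1 5, Z-δ→Site 4 9, Z-ε→Site 4 7, Z-ζ→Site 1 6, Z-η→Site 5 3  ⇒ total 43.
Compare {Site 1, Site 2, Site 5}: total 44.
Compare {Site 1, Site 2, Site 4}: total 48.
No size-3 selection does better; minimum is 43.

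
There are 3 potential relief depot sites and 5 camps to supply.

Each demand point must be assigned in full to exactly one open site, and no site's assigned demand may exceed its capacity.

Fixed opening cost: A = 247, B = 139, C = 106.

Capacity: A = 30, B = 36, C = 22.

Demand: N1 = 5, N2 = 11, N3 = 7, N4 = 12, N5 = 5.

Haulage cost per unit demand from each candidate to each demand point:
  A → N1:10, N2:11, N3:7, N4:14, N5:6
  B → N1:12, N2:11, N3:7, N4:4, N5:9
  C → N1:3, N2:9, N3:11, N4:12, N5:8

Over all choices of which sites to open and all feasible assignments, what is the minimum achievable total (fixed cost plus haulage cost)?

Open {B, C}; cheapest assignment that respects the capacities:
  B (cap 36, load 19): N3, N4 — cost 7×7 + 12×4 = 97
  C (cap 22, load 21): N1, N2, N5 — cost 5×3 + 11×9 + 5×8 = 154
  Shipping 251, fixed 245 → total 496.
  Any other capacity-feasible assignment to {B, C} ships for at least 251.
Compare {A, B}: its best feasible assignment gives total 684.
Compare {A, C}: its best feasible assignment gives total 712.
Every other set of open sites that can feasibly serve all demand totals ≥ 684 even under its best assignment. Minimum: 496.

496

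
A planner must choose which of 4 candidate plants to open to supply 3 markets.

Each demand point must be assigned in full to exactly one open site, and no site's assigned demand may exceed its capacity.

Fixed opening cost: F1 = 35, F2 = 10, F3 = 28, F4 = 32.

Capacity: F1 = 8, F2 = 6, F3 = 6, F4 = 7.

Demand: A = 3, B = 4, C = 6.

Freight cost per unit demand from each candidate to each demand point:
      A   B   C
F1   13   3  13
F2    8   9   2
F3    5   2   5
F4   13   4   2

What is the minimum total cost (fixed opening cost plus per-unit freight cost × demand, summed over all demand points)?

Open {F1, F2}; cheapest assignment that respects the capacities:
  F1 (cap 8, load 7): A, B — cost 3×13 + 4×3 = 51
  F2 (cap 6, load 6): C — cost 6×2 = 12
  Shipping 63, fixed 45 → total 108.
  Any other capacity-feasible assignment to {F1, F2} ships for at least 63.
Compare {F2, F4}: its best feasible assignment gives total 109.
Compare {F1, F2, F3}: its best feasible assignment gives total 112.
Every other set of open sites that can feasibly serve all demand totals ≥ 109 even under its best assignment. Minimum: 108.

108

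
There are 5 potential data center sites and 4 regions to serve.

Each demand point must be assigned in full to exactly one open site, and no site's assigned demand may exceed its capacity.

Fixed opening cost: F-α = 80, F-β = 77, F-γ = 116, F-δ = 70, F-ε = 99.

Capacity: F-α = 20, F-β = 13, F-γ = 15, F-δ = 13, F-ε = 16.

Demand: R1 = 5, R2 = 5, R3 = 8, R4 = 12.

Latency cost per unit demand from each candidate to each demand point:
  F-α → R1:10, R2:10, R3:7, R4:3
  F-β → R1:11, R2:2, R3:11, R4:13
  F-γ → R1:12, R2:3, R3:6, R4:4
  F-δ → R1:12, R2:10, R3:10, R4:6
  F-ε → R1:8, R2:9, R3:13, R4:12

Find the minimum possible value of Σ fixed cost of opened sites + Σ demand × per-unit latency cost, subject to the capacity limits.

314

Open {F-α, F-β}; cheapest assignment that respects the capacities:
  F-α (cap 20, load 20): R3, R4 — cost 8×7 + 12×3 = 92
  F-β (cap 13, load 10): R1, R2 — cost 5×11 + 5×2 = 65
  Shipping 157, fixed 157 → total 314.
  Any other capacity-feasible assignment to {F-α, F-β} ships for at least 157.
Compare {F-α, F-γ}: its best feasible assignment gives total 345.
Compare {F-α, F-δ}: its best feasible assignment gives total 352.
Every other set of open sites that can feasibly serve all demand totals ≥ 345 even under its best assignment. Minimum: 314.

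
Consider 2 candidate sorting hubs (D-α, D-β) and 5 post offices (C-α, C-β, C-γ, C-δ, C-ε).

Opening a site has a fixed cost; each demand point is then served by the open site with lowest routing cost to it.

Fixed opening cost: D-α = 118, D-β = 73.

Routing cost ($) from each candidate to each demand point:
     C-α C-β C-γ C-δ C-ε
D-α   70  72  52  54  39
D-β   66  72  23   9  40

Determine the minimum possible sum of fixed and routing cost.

Open {D-β}: assign each demand point to its cheapest open site.
  C-α→D-β 66, C-β→D-β 72, C-γ→D-β 23, C-δ→D-β 9, C-ε→D-β 40
  routing cost 210, fixed 73 → total 283.
Compare {D-α, D-β}: routing cost 209 + fixed 191 = 400.
Compare {D-α}: routing cost 287 + fixed 118 = 405.

283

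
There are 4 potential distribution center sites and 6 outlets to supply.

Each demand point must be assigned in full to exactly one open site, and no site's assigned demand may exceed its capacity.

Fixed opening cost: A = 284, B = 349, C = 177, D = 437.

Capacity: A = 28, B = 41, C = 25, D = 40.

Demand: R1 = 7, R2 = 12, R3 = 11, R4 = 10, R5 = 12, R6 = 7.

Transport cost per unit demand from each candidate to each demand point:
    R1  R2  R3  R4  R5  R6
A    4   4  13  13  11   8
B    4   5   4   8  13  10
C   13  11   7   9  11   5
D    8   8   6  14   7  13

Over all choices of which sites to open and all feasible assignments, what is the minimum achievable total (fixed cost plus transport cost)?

Open {B, C}; cheapest assignment that respects the capacities:
  B (cap 41, load 40): R1, R2, R3, R4 — cost 7×4 + 12×5 + 11×4 + 10×8 = 212
  C (cap 25, load 19): R5, R6 — cost 12×11 + 7×5 = 167
  Shipping 379, fixed 526 → total 905.
  Any other capacity-feasible assignment to {B, C} ships for at least 379.
Compare {A, B}: its best feasible assignment gives total 1033.
Compare {C, D}: its best feasible assignment gives total 1076.
Every other set of open sites that can feasibly serve all demand totals ≥ 1033 even under its best assignment. Minimum: 905.

905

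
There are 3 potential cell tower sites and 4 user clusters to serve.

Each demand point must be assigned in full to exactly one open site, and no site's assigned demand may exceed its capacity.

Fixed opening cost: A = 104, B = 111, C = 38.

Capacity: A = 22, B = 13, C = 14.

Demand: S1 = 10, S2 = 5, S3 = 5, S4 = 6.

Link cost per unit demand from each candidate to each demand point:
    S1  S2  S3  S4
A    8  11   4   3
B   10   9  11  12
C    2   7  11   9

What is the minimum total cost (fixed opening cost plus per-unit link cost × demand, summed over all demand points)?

255

Open {A, C}; cheapest assignment that respects the capacities:
  A (cap 22, load 16): S2, S3, S4 — cost 5×11 + 5×4 + 6×3 = 93
  C (cap 14, load 10): S1 — cost 10×2 = 20
  Shipping 113, fixed 142 → total 255.
  Any other capacity-feasible assignment to {A, C} ships for at least 113.
Compare {A, B, C}: its best feasible assignment gives total 356.
Compare {A, B}: its best feasible assignment gives total 378.
Every other set of open sites that can feasibly serve all demand totals ≥ 356 even under its best assignment. Minimum: 255.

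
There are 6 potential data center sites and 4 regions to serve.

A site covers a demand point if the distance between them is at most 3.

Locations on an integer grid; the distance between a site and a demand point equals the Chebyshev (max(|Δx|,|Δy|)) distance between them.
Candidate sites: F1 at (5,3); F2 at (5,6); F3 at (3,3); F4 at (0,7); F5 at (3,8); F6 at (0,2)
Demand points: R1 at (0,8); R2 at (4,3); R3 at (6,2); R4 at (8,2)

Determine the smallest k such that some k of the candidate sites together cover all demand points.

Coverage sets (demand points within 3 of each site):
  F1: {R2, R3, R4}
  F2: {R2}
  F3: {R2, R3}
  F4: {R1}
  F5: {R1}
  F6: {}
No single site covers all 4 demand points.
But {F1, F4} covers everything, so the minimum is 2.

2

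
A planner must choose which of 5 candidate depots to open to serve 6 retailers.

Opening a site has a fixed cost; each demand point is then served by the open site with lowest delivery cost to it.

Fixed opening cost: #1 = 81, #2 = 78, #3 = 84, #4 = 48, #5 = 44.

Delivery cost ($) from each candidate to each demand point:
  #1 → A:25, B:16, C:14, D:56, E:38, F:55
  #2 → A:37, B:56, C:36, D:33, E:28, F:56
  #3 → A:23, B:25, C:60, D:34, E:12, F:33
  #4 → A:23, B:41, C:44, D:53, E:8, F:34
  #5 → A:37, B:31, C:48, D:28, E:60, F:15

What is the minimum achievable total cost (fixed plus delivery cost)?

Open {#4, #5}: assign each demand point to its cheapest open site.
  A→#4 23, B→#5 31, C→#4 44, D→#5 28, E→#4 8, F→#5 15
  delivery cost 149, fixed 92 → total 241.
Compare {#4}: delivery cost 203 + fixed 48 = 251.
Compare {#1, #5}: delivery cost 136 + fixed 125 = 261.
Compare {#5}: delivery cost 219 + fixed 44 = 263.
All other subsets cost ≥ 251. Minimum total cost: 241.

241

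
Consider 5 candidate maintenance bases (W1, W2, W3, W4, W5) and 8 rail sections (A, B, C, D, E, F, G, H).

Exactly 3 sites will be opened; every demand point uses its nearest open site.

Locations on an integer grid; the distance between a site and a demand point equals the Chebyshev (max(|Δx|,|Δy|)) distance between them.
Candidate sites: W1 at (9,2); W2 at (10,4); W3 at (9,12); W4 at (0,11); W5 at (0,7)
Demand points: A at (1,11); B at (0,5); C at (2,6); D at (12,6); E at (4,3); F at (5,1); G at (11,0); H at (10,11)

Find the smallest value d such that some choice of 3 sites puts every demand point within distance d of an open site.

Open {W1, W3, W5}.
  Farthest demand point is A at distance 4 (to W5); all others are ≤ 4.
With {W2, W3, W5} the worst case is 5.
With {W1, W3, W4} the worst case is 6.
No size-3 selection achieves below 4.

4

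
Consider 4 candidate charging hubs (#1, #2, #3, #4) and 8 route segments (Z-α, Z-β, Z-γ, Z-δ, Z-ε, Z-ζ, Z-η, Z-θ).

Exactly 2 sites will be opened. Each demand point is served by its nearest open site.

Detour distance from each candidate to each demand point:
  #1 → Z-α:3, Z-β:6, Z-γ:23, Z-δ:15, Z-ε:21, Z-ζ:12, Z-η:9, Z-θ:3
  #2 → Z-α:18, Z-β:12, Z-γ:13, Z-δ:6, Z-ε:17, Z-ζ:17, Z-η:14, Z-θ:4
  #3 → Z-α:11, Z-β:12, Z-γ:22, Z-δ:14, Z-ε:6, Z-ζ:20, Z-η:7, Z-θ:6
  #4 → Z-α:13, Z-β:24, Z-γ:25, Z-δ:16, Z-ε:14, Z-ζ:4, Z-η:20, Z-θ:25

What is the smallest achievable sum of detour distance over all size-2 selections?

69

Open {#1, #2}.
  Z-α→#1 3, Z-β→#1 6, Z-γ→#2 13, Z-δ→#2 6, Z-ε→#2 17, Z-ζ→#1 12, Z-η→#1 9, Z-θ→#1 3  ⇒ total 69.
Compare {#1, #3}: total 73.
Compare {#2, #3}: total 76.
No size-2 selection does better; minimum is 69.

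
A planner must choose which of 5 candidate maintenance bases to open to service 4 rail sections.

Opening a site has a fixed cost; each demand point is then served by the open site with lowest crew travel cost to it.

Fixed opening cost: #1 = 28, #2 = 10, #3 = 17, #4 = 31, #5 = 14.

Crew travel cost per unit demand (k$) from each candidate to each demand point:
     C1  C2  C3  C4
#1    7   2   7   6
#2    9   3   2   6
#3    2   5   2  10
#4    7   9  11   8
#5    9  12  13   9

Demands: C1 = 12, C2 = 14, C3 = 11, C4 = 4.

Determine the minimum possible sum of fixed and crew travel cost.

139

Open {#2, #3}: assign each demand point to its cheapest open site.
  C1→#3 12×2=24, C2→#2 14×3=42, C3→#2 11×2=22, C4→#2 4×6=24
  crew travel cost 112, fixed 27 → total 139.
Compare {#1, #3}: crew travel cost 98 + fixed 45 = 143.
Compare {#1, #2, #3}: crew travel cost 98 + fixed 55 = 153.
Compare {#2, #3, #5}: crew travel cost 112 + fixed 41 = 153.
All other subsets cost ≥ 143. Minimum total cost: 139.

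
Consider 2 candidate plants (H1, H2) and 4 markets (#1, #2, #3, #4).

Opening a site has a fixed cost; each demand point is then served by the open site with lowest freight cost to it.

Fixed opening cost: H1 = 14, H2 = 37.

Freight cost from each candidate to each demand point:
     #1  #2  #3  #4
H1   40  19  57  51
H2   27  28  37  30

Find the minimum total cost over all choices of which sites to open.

Open {H2}: assign each demand point to its cheapest open site.
  #1→H2 27, #2→H2 28, #3→H2 37, #4→H2 30
  freight cost 122, fixed 37 → total 159.
Compare {H1, H2}: freight cost 113 + fixed 51 = 164.
Compare {H1}: freight cost 167 + fixed 14 = 181.

159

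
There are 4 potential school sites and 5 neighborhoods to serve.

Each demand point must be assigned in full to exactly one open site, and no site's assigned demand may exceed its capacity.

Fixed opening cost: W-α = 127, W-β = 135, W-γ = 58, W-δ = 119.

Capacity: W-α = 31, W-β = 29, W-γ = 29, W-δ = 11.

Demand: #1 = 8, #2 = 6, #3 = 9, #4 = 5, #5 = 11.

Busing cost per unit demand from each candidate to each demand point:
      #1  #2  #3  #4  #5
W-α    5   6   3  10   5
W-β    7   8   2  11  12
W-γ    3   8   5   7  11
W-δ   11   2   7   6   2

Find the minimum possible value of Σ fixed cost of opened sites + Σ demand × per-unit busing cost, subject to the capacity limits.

351

Open {W-γ, W-δ}; cheapest assignment that respects the capacities:
  W-γ (cap 29, load 28): #1, #2, #3, #4 — cost 8×3 + 6×8 + 9×5 + 5×7 = 152
  W-δ (cap 11, load 11): #5 — cost 11×2 = 22
  Shipping 174, fixed 177 → total 351.
  Any other capacity-feasible assignment to {W-γ, W-δ} ships for at least 174.
Compare {W-α, W-γ}: its best feasible assignment gives total 362.
Compare {W-α, W-δ}: its best feasible assignment gives total 410.
Every other set of open sites that can feasibly serve all demand totals ≥ 362 even under its best assignment. Minimum: 351.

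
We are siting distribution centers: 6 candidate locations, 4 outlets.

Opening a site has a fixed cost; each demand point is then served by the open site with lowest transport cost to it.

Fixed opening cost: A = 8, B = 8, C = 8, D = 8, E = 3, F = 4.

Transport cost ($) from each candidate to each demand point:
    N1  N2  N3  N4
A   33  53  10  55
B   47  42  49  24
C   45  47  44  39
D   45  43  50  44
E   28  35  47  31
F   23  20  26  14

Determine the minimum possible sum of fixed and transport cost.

79

Open {A, F}: assign each demand point to its cheapest open site.
  N1→F 23, N2→F 20, N3→A 10, N4→F 14
  transport cost 67, fixed 12 → total 79.
Compare {A, E, F}: transport cost 67 + fixed 15 = 82.
Compare {F}: transport cost 83 + fixed 4 = 87.
Compare {A, B, F}: transport cost 67 + fixed 20 = 87.
All other subsets cost ≥ 82. Minimum total cost: 79.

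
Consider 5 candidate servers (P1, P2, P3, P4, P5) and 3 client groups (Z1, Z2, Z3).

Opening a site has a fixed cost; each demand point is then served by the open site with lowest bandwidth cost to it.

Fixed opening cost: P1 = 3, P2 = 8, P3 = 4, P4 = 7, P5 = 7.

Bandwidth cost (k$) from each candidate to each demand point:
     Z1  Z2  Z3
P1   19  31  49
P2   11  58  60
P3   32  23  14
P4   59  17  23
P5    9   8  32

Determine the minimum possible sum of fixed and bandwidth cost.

Open {P3, P5}: assign each demand point to its cheapest open site.
  Z1→P5 9, Z2→P5 8, Z3→P3 14
  bandwidth cost 31, fixed 11 → total 42.
Compare {P1, P3, P5}: bandwidth cost 31 + fixed 14 = 45.
Compare {P3, P4, P5}: bandwidth cost 31 + fixed 18 = 49.
Compare {P2, P3, P5}: bandwidth cost 31 + fixed 19 = 50.
All other subsets cost ≥ 45. Minimum total cost: 42.

42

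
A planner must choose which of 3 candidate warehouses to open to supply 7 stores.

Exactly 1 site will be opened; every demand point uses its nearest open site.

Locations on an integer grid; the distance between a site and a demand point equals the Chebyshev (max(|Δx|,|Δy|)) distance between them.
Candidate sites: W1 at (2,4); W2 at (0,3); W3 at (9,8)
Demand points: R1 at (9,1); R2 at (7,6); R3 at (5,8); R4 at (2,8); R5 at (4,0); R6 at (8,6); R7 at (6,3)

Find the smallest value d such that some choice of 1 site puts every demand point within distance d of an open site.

7

Open {W1}.
  Farthest demand point is R1 at distance 7 (to W1); all others are ≤ 7.
With {W3} the worst case is 8.
With {W2} the worst case is 9.
No size-1 selection achieves below 7.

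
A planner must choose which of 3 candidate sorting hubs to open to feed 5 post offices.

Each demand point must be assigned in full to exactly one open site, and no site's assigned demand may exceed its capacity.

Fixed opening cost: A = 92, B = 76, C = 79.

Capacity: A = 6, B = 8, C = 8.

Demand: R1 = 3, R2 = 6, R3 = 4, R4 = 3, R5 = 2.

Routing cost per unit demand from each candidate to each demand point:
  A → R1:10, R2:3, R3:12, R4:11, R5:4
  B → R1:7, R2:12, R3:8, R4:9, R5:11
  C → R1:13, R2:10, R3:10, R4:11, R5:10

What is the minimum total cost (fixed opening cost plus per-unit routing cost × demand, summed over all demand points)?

371

Open {A, B, C}; cheapest assignment that respects the capacities:
  A (cap 6, load 6): R2 — cost 6×3 = 18
  B (cap 8, load 7): R1, R3 — cost 3×7 + 4×8 = 53
  C (cap 8, load 5): R4, R5 — cost 3×11 + 2×10 = 53
  Shipping 124, fixed 247 → total 371.
  Any other capacity-feasible assignment to {A, B, C} ships for at least 124.
Total demand is 18 and no other set of sites has combined capacity ≥ 18, so {A, B, C} is the only feasible choice of open sites. Minimum: 371.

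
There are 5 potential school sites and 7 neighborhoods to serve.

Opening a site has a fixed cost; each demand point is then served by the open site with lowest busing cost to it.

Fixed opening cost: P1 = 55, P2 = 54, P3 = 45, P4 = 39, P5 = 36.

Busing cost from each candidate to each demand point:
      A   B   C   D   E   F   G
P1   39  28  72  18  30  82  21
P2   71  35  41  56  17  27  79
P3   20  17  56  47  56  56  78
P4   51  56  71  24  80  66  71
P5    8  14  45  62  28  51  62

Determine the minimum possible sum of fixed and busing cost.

276

Open {P1, P5}: assign each demand point to its cheapest open site.
  A→P5 8, B→P5 14, C→P5 45, D→P1 18, E→P5 28, F→P5 51, G→P1 21
  busing cost 185, fixed 91 → total 276.
Compare {P1, P2, P5}: busing cost 146 + fixed 145 = 291.
Compare {P1, P2}: busing cost 191 + fixed 109 = 300.
Compare {P5}: busing cost 270 + fixed 36 = 306.
All other subsets cost ≥ 291. Minimum total cost: 276.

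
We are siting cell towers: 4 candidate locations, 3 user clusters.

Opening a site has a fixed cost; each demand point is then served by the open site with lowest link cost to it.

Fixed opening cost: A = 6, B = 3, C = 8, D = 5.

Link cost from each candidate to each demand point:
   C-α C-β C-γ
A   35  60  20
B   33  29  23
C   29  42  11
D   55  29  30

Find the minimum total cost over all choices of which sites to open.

Open {B, C}: assign each demand point to its cheapest open site.
  C-α→C 29, C-β→B 29, C-γ→C 11
  link cost 69, fixed 11 → total 80.
Compare {C, D}: link cost 69 + fixed 13 = 82.
Compare {B, C, D}: link cost 69 + fixed 16 = 85.
Compare {A, B, C}: link cost 69 + fixed 17 = 86.
All other subsets cost ≥ 82. Minimum total cost: 80.

80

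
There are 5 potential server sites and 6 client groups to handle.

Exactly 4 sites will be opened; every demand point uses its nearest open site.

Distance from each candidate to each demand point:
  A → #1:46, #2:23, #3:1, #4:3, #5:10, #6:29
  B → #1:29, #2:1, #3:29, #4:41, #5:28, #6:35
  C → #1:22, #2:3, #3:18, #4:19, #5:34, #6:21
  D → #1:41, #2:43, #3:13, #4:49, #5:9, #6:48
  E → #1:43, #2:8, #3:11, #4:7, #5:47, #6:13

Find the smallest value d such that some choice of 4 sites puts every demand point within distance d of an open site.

22

Open {A, B, C, D}.
  Farthest demand point is #1 at distance 22 (to C); all others are ≤ 22.
With {A, B, C, E} the worst case is 22.
With {A, C, D, E} the worst case is 22.
No size-4 selection achieves below 22.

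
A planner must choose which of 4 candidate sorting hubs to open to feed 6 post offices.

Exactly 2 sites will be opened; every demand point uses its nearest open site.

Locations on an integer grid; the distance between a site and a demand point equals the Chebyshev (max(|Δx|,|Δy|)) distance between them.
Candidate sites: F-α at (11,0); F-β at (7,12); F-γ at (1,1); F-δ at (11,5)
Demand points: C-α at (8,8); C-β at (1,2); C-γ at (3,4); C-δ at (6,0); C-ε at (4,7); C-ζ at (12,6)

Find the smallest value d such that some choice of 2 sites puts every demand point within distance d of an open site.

6

Open {F-β, F-γ}.
  Farthest demand point is C-ζ at distance 6 (to F-β); all others are ≤ 6.
With {F-γ, F-δ} the worst case is 6.
With {F-α, F-γ} the worst case is 7.
No size-2 selection achieves below 6.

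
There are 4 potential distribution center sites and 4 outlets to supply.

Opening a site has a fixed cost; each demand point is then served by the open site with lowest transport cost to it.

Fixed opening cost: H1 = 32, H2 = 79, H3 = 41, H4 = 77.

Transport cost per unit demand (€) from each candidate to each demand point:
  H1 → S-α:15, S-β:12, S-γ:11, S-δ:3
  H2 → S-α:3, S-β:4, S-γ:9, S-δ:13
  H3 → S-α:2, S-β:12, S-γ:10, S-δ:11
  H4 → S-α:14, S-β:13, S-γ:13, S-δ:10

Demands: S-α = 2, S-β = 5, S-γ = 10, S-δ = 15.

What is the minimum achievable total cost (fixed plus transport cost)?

272

Open {H1, H2}: assign each demand point to its cheapest open site.
  S-α→H2 2×3=6, S-β→H2 5×4=20, S-γ→H2 10×9=90, S-δ→H1 15×3=45
  transport cost 161, fixed 111 → total 272.
Compare {H1}: transport cost 245 + fixed 32 = 277.
Compare {H1, H3}: transport cost 209 + fixed 73 = 282.
Compare {H1, H2, H3}: transport cost 159 + fixed 152 = 311.
All other subsets cost ≥ 277. Minimum total cost: 272.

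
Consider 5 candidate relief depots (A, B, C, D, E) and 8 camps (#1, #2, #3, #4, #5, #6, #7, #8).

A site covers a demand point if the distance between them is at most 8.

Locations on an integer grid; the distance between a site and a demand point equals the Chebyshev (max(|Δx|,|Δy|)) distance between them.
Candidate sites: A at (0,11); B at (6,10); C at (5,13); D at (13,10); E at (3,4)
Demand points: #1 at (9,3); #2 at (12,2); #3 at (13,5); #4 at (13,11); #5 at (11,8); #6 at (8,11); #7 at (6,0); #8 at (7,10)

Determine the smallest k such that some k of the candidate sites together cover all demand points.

2

Coverage sets (demand points within 8 of each site):
  A: {#6, #8}
  B: {#1, #2, #3, #4, #5, #6, #8}
  C: {#3, #4, #5, #6, #8}
  D: {#1, #2, #3, #4, #5, #6, #8}
  E: {#1, #5, #6, #7, #8}
No single site covers all 8 demand points.
But {B, E} covers everything, so the minimum is 2.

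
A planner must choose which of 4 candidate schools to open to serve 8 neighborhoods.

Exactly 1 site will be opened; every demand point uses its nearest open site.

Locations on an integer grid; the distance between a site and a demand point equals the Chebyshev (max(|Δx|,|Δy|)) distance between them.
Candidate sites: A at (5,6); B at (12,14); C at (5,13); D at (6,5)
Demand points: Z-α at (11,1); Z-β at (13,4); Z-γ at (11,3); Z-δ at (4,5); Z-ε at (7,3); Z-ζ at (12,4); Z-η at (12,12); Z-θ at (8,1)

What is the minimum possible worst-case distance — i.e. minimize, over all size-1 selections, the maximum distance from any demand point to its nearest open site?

Open {D}.
  Farthest demand point is Z-β at distance 7 (to D); all others are ≤ 7.
With {A} the worst case is 8.
With {C} the worst case is 12.
No size-1 selection achieves below 7.

7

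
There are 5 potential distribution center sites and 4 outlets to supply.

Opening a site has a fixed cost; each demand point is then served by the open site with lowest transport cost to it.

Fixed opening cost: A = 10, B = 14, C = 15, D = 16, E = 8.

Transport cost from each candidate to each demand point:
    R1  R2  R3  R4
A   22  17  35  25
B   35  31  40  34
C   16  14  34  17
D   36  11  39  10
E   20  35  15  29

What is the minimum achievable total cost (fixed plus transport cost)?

80

Open {D, E}: assign each demand point to its cheapest open site.
  R1→E 20, R2→D 11, R3→E 15, R4→D 10
  transport cost 56, fixed 24 → total 80.
Compare {C, E}: transport cost 62 + fixed 23 = 85.
Compare {A, D, E}: transport cost 56 + fixed 34 = 90.
Compare {C, D, E}: transport cost 52 + fixed 39 = 91.
All other subsets cost ≥ 85. Minimum total cost: 80.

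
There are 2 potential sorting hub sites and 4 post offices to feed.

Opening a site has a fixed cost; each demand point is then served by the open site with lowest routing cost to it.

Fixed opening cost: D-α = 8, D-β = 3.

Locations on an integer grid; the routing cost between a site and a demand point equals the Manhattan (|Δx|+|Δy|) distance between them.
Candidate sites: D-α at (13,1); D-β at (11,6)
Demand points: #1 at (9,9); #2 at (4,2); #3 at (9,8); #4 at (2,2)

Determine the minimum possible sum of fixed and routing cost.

36

Open {D-β}: assign each demand point to its cheapest open site.
  #1→D-β 5, #2→D-β 11, #3→D-β 4, #4→D-β 13
  routing cost 33, fixed 3 → total 36.
Compare {D-α, D-β}: routing cost 31 + fixed 11 = 42.
Compare {D-α}: routing cost 45 + fixed 8 = 53.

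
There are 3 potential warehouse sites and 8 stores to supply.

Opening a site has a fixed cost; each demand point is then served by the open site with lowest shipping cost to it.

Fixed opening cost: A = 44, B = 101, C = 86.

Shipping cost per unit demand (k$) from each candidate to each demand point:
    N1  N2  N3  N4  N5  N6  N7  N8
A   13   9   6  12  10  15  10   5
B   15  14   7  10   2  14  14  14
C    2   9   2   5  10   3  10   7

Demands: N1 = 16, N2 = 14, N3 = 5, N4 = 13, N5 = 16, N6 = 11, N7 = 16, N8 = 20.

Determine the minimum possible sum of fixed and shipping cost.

785

Open {B, C}: assign each demand point to its cheapest open site.
  N1→C 16×2=32, N2→C 14×9=126, N3→C 5×2=10, N4→C 13×5=65, N5→B 16×2=32, N6→C 11×3=33, N7→C 16×10=160, N8→C 20×7=140
  shipping cost 598, fixed 187 → total 785.
Compare {A, B, C}: shipping cost 558 + fixed 231 = 789.
Compare {C}: shipping cost 726 + fixed 86 = 812.
Compare {A, C}: shipping cost 686 + fixed 130 = 816.
All other subsets cost ≥ 789. Minimum total cost: 785.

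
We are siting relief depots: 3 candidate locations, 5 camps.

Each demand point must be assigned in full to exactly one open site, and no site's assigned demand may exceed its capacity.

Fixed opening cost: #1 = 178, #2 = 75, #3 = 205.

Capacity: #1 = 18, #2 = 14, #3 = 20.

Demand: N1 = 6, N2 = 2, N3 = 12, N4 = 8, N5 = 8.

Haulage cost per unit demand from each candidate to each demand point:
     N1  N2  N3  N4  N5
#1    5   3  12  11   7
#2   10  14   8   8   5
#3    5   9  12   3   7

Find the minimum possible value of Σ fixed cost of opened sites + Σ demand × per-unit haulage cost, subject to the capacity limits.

Open {#1, #3}; cheapest assignment that respects the capacities:
  #1 (cap 18, load 16): N1, N2, N5 — cost 6×5 + 2×3 + 8×7 = 92
  #3 (cap 20, load 20): N3, N4 — cost 12×12 + 8×3 = 168
  Shipping 260, fixed 383 → total 643.
  Any other capacity-feasible assignment to {#1, #3} ships for at least 260.
Compare {#1, #2, #3}: its best feasible assignment gives total 670.
Every other set of open sites that can feasibly serve all demand totals ≥ 670 even under its best assignment. Minimum: 643.

643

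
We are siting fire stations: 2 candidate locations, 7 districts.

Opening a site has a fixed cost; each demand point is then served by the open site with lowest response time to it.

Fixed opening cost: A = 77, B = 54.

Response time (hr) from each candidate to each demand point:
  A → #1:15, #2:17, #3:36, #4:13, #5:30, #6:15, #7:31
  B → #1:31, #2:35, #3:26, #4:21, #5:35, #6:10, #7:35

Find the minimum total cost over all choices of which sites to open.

Open {A}: assign each demand point to its cheapest open site.
  #1→A 15, #2→A 17, #3→A 36, #4→A 13, #5→A 30, #6→A 15, #7→A 31
  response time 157, fixed 77 → total 234.
Compare {B}: response time 193 + fixed 54 = 247.
Compare {A, B}: response time 142 + fixed 131 = 273.

234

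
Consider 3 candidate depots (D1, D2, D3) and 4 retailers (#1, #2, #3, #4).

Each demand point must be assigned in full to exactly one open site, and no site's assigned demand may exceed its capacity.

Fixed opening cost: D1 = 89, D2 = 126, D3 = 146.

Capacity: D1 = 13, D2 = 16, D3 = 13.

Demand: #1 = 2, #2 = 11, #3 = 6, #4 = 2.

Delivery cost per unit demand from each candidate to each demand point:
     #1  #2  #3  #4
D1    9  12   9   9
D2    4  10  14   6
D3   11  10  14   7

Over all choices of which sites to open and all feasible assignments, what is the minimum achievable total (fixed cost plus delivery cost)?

399

Open {D1, D2}; cheapest assignment that respects the capacities:
  D1 (cap 13, load 6): #3 — cost 6×9 = 54
  D2 (cap 16, load 15): #1, #2, #4 — cost 2×4 + 11×10 + 2×6 = 130
  Shipping 184, fixed 215 → total 399.
  Any other capacity-feasible assignment to {D1, D2} ships for at least 184.
Compare {D1, D3}: its best feasible assignment gives total 431.
Compare {D2, D3}: its best feasible assignment gives total 486.
Every other set of open sites that can feasibly serve all demand totals ≥ 431 even under its best assignment. Minimum: 399.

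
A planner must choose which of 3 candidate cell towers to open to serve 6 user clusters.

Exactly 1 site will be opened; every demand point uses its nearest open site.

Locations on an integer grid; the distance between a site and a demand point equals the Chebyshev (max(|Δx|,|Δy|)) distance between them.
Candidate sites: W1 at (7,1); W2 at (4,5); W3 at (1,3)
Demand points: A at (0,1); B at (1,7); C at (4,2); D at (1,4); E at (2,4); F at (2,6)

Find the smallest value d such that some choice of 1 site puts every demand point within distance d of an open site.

Open {W2}.
  Farthest demand point is A at distance 4 (to W2); all others are ≤ 4.
With {W3} the worst case is 4.
With {W1} the worst case is 7.
No size-1 selection achieves below 4.

4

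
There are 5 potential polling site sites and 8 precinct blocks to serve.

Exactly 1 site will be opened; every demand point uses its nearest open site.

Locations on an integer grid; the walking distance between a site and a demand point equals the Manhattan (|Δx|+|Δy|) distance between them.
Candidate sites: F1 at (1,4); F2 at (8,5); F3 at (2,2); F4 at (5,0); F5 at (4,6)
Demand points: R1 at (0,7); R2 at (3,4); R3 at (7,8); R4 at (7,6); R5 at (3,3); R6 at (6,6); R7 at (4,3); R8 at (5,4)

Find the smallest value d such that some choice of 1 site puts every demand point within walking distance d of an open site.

5

Open {F5}.
  Farthest demand point is R1 at walking distance 5 (to F5); all others are ≤ 5.
With {F1} the worst case is 10.
With {F2} the worst case is 10.
No size-1 selection achieves below 5.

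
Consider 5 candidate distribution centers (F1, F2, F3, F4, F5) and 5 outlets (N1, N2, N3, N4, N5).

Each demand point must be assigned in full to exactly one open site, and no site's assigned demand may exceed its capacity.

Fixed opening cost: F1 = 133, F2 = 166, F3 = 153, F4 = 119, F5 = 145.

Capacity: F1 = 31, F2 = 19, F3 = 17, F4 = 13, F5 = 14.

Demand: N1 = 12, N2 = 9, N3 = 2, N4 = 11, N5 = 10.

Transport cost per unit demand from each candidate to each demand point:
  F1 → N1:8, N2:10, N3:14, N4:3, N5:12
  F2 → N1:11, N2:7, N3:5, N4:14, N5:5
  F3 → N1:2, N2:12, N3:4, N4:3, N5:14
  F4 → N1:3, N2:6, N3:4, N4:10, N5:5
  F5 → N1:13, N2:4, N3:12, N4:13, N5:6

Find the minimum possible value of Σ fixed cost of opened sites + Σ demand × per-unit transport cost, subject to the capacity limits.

Open {F1, F3}; cheapest assignment that respects the capacities:
  F1 (cap 31, load 30): N2, N4, N5 — cost 9×10 + 11×3 + 10×12 = 243
  F3 (cap 17, load 14): N1, N3 — cost 12×2 + 2×4 = 32
  Shipping 275, fixed 286 → total 561.
  Any other capacity-feasible assignment to {F1, F3} ships for at least 275.
Compare {F1, F2}: its best feasible assignment gives total 569.
Compare {F1, F3, F4}: its best feasible assignment gives total 610.
Every other set of open sites that can feasibly serve all demand totals ≥ 569 even under its best assignment. Minimum: 561.

561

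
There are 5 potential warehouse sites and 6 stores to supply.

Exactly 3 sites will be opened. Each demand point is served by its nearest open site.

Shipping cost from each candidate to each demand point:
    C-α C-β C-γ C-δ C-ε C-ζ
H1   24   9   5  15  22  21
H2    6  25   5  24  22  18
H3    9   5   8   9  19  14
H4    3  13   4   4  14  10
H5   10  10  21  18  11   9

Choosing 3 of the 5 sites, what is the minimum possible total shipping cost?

Open {H3, H4, H5}.
  C-α→H4 3, C-β→H3 5, C-γ→H4 4, C-δ→H4 4, C-ε→H5 11, C-ζ→H5 9  ⇒ total 36.
Compare {H1, H3, H4}: total 40.
Compare {H1, H4, H5}: total 40.
No size-3 selection does better; minimum is 36.

36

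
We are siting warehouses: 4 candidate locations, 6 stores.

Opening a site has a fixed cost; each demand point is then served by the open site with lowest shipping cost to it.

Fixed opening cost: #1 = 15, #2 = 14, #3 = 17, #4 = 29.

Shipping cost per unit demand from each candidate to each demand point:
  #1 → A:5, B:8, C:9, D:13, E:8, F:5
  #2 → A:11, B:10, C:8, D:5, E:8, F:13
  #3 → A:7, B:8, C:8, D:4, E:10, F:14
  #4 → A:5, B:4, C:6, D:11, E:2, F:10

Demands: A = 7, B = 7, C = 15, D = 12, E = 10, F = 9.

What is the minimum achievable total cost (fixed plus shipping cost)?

327

Open {#1, #3, #4}: assign each demand point to its cheapest open site.
  A→#1 7×5=35, B→#4 7×4=28, C→#4 15×6=90, D→#3 12×4=48, E→#4 10×2=20, F→#1 9×5=45
  shipping cost 266, fixed 61 → total 327.
Compare {#1, #2, #4}: shipping cost 278 + fixed 58 = 336.
Compare {#1, #2, #3, #4}: shipping cost 266 + fixed 75 = 341.
Compare {#3, #4}: shipping cost 311 + fixed 46 = 357.
All other subsets cost ≥ 336. Minimum total cost: 327.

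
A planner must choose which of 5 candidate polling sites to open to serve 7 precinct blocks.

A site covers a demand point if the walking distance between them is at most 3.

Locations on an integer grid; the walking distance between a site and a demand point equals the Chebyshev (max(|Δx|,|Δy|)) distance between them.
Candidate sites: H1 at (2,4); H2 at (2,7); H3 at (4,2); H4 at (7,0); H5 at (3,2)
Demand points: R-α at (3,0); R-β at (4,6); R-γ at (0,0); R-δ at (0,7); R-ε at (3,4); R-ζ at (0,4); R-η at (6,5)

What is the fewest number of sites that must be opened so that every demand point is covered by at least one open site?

Coverage sets (demand points within 3 of each site):
  H1: {R-β, R-δ, R-ε, R-ζ}
  H2: {R-β, R-δ, R-ε, R-ζ}
  H3: {R-α, R-ε, R-η}
  H4: {}
  H5: {R-α, R-γ, R-ε, R-ζ, R-η}
No single site covers all 7 demand points.
But {H1, H5} covers everything, so the minimum is 2.

2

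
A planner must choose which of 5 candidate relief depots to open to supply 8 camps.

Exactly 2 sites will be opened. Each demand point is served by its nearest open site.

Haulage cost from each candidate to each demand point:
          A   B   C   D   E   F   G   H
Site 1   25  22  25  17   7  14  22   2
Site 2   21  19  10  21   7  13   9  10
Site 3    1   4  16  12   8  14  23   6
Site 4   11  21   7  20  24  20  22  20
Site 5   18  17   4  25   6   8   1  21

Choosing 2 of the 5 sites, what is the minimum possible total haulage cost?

42

Open {Site 3, Site 5}.
  A→Site 3 1, B→Site 3 4, C→Site 5 4, D→Site 3 12, E→Site 5 6, F→Site 5 8, G→Site 5 1, H→Site 3 6  ⇒ total 42.
Compare {Site 2, Site 3}: total 62.
Compare {Site 1, Site 5}: total 73.
No size-2 selection does better; minimum is 42.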